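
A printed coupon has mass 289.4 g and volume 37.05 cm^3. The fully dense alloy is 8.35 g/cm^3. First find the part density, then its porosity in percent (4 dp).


rho_part = 289.4 / 37.05 = 7.81106613 g/cm^3
Porosity = (1 - 7.81106613/8.35)*100 = 6.4543 %


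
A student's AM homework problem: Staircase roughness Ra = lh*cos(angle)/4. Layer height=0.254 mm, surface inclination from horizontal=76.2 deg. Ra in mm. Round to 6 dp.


Ra = 0.254 * cos(76.2) / 4 = 0.015147 mm


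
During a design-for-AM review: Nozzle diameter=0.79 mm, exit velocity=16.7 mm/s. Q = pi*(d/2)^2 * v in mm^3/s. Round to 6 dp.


A = pi*(0.79/2)^2 = 0.49016699 mm^2
Q = 0.49016699 * 16.7 = 8.185789 mm^3/s


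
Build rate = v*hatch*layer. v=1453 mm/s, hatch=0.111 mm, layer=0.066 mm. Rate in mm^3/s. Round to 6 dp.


Rate = 1453 * 0.111 * 0.066 = 10.644678 mm^3/s


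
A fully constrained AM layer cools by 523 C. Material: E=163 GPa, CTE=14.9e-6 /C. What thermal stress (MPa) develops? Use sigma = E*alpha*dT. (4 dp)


sigma = 163*1000 * 14.9e-6 * 523 = 1270.2101 MPa


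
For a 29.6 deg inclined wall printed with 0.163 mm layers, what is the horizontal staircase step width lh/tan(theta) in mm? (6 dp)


step = 0.163 / tan(29.6) = 0.286932 mm


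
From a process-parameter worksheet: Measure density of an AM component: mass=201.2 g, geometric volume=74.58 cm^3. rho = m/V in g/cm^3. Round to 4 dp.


rho = 201.2 / 74.58 = 2.6978 g/cm^3


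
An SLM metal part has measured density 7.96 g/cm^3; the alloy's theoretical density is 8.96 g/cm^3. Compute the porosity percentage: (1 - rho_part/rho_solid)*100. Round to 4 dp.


Porosity = (1-7.96/8.96)*100 = 11.1607 %


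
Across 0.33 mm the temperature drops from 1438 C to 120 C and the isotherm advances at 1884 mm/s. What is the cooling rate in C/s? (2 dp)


G = (1438-120)/0.33 = 3993.93939394 C/mm
CR = 3993.93939394 * 1884 = 7524581.82 C/s


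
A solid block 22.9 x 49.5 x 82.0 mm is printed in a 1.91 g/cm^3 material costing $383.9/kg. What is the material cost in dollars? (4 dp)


V = 22.9 * 49.5 * 82.0 = 92951.1 mm^3 = 92.9511 cm^3
Mass = 92.9511 * 1.91 / 1000 = 0.1775366 kg
Cost = 0.1775366 * 383.9 = 68.1563 $


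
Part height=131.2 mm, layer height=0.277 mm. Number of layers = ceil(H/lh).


Layers = ceil(131.2/0.277) = 474


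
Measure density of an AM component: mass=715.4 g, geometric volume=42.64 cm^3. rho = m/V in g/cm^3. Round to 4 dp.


rho = 715.4 / 42.64 = 16.7777 g/cm^3


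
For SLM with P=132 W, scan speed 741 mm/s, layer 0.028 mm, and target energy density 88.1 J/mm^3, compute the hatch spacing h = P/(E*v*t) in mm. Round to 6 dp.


h = 132 / (88.1*741*0.028) = 0.072214 mm


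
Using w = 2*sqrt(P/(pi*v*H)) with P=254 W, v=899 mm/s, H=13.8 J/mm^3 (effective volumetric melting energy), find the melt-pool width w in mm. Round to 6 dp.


w = 2*sqrt(254/(pi*899*13.8)) = 0.161455 mm


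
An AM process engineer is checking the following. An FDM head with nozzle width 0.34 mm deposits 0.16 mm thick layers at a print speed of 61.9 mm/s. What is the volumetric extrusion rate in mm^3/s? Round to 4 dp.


Rate = 0.34 * 0.16 * 61.9 = 3.3674 mm^3/s


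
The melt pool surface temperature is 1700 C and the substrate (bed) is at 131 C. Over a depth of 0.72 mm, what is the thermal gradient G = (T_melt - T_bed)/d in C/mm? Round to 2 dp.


G = (1700-131)/0.72 = 2179.17 C/mm


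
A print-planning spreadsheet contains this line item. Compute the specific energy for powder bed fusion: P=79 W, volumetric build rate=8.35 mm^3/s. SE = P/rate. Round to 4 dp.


SE = 79 / 8.35 = 9.4611 J/mm^3


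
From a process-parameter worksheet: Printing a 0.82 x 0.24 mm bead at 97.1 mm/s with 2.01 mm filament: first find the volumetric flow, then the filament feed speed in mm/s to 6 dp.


Q = 0.82 * 0.24 * 97.1 = 19.10928 mm^3/s
A_fil = pi*(2.01/2)^2 = 3.17308712 mm^2
v_feed = 19.10928 / 3.17308712 = 6.022299 mm/s


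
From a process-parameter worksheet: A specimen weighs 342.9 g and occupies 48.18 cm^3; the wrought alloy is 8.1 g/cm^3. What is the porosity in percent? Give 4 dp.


rho_part = 342.9 / 48.18 = 7.11706102 g/cm^3
Porosity = (1 - 7.11706102/8.1)*100 = 12.135 %


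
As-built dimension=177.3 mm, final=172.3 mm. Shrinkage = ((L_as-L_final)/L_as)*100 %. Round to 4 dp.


Shrinkage = ((177.3-172.3)/177.3)*100 = 2.8201 %


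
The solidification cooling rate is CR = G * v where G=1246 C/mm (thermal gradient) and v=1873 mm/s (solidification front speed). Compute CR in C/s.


CR = 1246 * 1873 = 2333758 C/s


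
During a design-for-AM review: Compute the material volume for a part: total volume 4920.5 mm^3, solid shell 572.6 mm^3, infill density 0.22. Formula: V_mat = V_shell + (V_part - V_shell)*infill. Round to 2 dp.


V_infill = (4920.5 - 572.6) * 0.22 = 956.54
V_total = 572.6 + 956.54 = 1529.14 mm^3


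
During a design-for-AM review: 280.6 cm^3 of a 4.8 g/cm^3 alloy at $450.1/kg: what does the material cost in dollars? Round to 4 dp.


Mass = 280.6*4.8/1000 = 1.34688 kg
Cost = 1.34688 * 450.1 = 606.2307 $


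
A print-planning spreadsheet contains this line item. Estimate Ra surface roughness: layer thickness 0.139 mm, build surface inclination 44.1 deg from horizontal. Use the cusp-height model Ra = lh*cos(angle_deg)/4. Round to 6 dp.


Ra = 0.139 * cos(44.1) / 4 = 0.024955 mm


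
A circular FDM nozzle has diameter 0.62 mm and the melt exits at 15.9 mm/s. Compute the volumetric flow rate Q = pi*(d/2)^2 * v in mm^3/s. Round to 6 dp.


A = pi*(0.62/2)^2 = 0.30190705 mm^2
Q = 0.30190705 * 15.9 = 4.800322 mm^3/s


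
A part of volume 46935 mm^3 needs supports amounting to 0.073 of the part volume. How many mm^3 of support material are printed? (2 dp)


V_support = 46935 * 0.073 = 3426.26 mm^3


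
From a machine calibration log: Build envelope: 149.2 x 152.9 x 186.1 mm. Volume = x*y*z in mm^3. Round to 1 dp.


V = 149.2 * 152.9 * 186.1 = 4245439.7 mm^3


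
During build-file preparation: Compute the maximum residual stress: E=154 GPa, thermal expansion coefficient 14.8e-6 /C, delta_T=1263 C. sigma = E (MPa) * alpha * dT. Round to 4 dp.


sigma = 154*1000 * 14.8e-6 * 1263 = 2878.6296 MPa


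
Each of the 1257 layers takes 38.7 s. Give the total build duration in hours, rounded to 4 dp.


t = 1257 * 38.7 / 3600 = 13.5128 hrs


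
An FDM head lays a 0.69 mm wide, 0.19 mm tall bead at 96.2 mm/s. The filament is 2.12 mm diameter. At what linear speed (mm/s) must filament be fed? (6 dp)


Q = 0.69 * 0.19 * 96.2 = 12.61182 mm^3/s
A_fil = pi*(2.12/2)^2 = 3.52989351 mm^2
v_feed = 12.61182 / 3.52989351 = 3.572861 mm/s


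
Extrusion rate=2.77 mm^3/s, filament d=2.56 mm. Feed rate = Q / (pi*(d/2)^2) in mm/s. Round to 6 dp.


A = pi*(2.56/2)^2 = 5.147185
v = 2.77 / 5.147185 = 0.538158 mm/s


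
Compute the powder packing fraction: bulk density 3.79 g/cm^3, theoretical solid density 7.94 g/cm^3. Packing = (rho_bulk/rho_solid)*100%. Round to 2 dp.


Packing = (3.79/7.94)*100 = 47.73 %


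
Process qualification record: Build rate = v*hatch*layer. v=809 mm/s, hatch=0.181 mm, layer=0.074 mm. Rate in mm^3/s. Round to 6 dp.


Rate = 809 * 0.181 * 0.074 = 10.835746 mm^3/s


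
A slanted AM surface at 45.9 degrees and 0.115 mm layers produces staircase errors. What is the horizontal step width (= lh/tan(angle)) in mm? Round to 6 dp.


step = 0.115 / tan(45.9) = 0.111443 mm


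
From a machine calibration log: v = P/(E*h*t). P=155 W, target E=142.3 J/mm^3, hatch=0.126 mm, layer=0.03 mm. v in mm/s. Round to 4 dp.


v = 155 / (142.3*0.126*0.03) = 288.1609 mm/s


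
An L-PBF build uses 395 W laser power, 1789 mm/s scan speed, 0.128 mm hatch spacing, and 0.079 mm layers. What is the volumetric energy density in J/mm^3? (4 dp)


E = 395 / (1789*0.128*0.079) = 21.8348 J/mm^3


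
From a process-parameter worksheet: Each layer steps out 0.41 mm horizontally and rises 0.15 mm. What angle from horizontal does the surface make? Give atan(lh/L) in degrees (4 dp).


angle = atan(0.15/0.41) = 20.0952 degrees


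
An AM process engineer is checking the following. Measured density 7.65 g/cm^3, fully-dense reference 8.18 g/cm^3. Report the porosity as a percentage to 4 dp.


Porosity = (1-7.65/8.18)*100 = 6.4792 %


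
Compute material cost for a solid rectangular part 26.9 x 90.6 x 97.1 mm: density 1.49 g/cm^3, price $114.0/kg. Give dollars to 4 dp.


V = 26.9 * 90.6 * 97.1 = 236646.294 mm^3 = 236.646294 cm^3
Mass = 236.646294 * 1.49 / 1000 = 0.35260298 kg
Cost = 0.35260298 * 114.0 = 40.1967 $


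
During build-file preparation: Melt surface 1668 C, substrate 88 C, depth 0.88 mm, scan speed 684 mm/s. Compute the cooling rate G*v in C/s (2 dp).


G = (1668-88)/0.88 = 1795.45454545 C/mm
CR = 1795.45454545 * 684 = 1228090.91 C/s


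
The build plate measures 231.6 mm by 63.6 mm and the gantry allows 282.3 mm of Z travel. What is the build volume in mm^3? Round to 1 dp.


V = 231.6 * 63.6 * 282.3 = 4158211.2 mm^3


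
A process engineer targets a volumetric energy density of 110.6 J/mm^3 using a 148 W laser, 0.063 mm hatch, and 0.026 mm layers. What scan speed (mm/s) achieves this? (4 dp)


v = 148 / (110.6*0.063*0.026) = 816.9448 mm/s


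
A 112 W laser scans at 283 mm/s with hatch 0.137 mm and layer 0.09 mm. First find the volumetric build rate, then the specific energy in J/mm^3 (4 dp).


Build rate = 283 * 0.137 * 0.09 = 3.48939 mm^3/s
SE = 112 / 3.48939 = 32.0973 J/mm^3


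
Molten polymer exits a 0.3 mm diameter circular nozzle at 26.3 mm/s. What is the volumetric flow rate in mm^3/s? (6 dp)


A = pi*(0.3/2)^2 = 0.07068583 mm^2
Q = 0.07068583 * 26.3 = 1.859037 mm^3/s


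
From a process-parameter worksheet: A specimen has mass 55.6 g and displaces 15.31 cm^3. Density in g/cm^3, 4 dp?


rho = 55.6 / 15.31 = 3.6316 g/cm^3


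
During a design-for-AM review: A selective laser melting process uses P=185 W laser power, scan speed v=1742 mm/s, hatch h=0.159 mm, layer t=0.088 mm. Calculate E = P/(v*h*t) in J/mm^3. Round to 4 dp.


E = 185 / (1742*0.159*0.088) = 7.59 J/mm^3


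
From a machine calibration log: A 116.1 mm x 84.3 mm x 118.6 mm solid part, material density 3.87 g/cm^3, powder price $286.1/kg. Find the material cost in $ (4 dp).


V = 116.1 * 84.3 * 118.6 = 1160765.478 mm^3 = 1160.765478 cm^3
Mass = 1160.765478 * 3.87 / 1000 = 4.4921624 kg
Cost = 4.4921624 * 286.1 = 1285.2077 $


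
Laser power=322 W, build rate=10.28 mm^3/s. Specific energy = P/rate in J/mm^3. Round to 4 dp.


SE = 322 / 10.28 = 31.323 J/mm^3


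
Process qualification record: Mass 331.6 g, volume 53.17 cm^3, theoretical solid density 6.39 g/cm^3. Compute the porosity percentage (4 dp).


rho_part = 331.6 / 53.17 = 6.23659959 g/cm^3
Porosity = (1 - 6.23659959/6.39)*100 = 2.4006 %


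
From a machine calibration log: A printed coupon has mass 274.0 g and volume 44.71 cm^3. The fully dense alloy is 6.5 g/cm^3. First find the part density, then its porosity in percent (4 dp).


rho_part = 274.0 / 44.71 = 6.12838291 g/cm^3
Porosity = (1 - 6.12838291/6.5)*100 = 5.7172 %


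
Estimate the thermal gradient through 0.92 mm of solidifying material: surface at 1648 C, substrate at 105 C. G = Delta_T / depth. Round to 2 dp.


G = (1648-105)/0.92 = 1677.17 C/mm


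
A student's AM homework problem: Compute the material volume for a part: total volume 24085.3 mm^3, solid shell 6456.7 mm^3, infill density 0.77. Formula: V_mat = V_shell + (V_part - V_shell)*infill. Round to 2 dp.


V_infill = (24085.3 - 6456.7) * 0.77 = 13574.02
V_total = 6456.7 + 13574.02 = 20030.72 mm^3


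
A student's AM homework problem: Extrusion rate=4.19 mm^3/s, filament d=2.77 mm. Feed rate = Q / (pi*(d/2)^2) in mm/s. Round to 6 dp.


A = pi*(2.77/2)^2 = 6.026282
v = 4.19 / 6.026282 = 0.695288 mm/s


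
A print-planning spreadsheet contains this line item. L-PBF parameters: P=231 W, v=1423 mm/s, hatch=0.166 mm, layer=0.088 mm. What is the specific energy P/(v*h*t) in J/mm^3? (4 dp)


Build rate = 1423 * 0.166 * 0.088 = 20.787184 mm^3/s
SE = 231 / 20.787184 = 11.1126 J/mm^3


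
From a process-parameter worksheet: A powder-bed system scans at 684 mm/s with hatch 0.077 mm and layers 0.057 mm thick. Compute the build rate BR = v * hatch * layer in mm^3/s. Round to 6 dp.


Rate = 684 * 0.077 * 0.057 = 3.002076 mm^3/s


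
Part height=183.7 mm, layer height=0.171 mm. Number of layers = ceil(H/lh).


Layers = ceil(183.7/0.171) = 1075


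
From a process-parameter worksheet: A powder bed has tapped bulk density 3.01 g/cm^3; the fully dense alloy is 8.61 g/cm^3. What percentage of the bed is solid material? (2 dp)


Packing = (3.01/8.61)*100 = 34.96 %


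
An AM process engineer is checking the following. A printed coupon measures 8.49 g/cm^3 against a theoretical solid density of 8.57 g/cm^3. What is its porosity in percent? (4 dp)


Porosity = (1-8.49/8.57)*100 = 0.9335 %


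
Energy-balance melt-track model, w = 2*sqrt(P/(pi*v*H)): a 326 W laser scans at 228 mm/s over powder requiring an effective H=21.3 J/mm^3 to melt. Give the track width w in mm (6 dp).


w = 2*sqrt(326/(pi*228*21.3)) = 0.292352 mm


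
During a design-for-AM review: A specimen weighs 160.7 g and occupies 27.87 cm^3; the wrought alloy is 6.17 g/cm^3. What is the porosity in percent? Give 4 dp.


rho_part = 160.7 / 27.87 = 5.76605669 g/cm^3
Porosity = (1 - 5.76605669/6.17)*100 = 6.5469 %


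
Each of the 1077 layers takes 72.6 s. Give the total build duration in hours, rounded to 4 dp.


t = 1077 * 72.6 / 3600 = 21.7195 hrs


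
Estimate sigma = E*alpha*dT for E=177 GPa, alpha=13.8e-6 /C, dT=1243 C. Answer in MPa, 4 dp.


sigma = 177*1000 * 13.8e-6 * 1243 = 3036.1518 MPa


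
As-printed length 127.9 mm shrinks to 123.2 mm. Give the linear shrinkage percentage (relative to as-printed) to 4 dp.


Shrinkage = ((127.9-123.2)/127.9)*100 = 3.6747 %


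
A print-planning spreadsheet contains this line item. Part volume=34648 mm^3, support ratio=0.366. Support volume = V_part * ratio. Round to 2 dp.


V_support = 34648 * 0.366 = 12681.17 mm^3


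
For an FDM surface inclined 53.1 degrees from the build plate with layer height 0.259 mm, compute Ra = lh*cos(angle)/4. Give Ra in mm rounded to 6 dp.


Ra = 0.259 * cos(53.1) / 4 = 0.038877 mm


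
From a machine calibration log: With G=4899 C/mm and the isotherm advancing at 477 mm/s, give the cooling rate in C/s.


CR = 4899 * 477 = 2336823 C/s


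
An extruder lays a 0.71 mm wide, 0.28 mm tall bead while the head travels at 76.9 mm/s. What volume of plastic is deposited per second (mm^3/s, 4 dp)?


Rate = 0.71 * 0.28 * 76.9 = 15.2877 mm^3/s


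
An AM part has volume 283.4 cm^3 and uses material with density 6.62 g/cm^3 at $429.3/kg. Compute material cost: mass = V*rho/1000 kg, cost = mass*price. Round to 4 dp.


Mass = 283.4*6.62/1000 = 1.876108 kg
Cost = 1.876108 * 429.3 = 805.4132 $


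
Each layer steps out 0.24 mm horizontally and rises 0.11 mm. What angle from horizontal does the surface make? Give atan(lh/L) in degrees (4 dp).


angle = atan(0.11/0.24) = 24.6236 degrees


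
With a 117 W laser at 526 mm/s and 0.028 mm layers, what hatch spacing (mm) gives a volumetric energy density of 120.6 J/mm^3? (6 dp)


h = 117 / (120.6*526*0.028) = 0.065871 mm


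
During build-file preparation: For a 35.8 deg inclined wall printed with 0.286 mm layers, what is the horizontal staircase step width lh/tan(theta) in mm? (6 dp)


step = 0.286 / tan(35.8) = 0.396549 mm


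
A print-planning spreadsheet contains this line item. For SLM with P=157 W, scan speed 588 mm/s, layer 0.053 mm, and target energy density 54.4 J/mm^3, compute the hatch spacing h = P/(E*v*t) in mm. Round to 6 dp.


h = 157 / (54.4*588*0.053) = 0.092608 mm


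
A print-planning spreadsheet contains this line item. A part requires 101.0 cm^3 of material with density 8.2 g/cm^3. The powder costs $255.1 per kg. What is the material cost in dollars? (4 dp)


Mass = 101.0*8.2/1000 = 0.8282 kg
Cost = 0.8282 * 255.1 = 211.2738 $


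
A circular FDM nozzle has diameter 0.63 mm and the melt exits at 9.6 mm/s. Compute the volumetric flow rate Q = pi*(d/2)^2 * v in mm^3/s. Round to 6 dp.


A = pi*(0.63/2)^2 = 0.31172453 mm^2
Q = 0.31172453 * 9.6 = 2.992555 mm^3/s


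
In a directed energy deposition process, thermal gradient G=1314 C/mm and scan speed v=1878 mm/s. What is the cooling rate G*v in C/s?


CR = 1314 * 1878 = 2467692 C/s


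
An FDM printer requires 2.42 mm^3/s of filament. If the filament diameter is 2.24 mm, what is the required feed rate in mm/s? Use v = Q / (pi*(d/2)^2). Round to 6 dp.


A = pi*(2.24/2)^2 = 3.940814
v = 2.42 / 3.940814 = 0.614086 mm/s


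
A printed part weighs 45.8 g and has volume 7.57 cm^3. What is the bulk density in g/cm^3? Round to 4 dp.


rho = 45.8 / 7.57 = 6.0502 g/cm^3


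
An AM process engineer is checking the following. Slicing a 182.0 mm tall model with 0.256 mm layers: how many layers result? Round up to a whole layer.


Layers = ceil(182.0/0.256) = 711


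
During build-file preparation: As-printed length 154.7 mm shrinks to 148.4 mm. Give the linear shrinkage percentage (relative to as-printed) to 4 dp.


Shrinkage = ((154.7-148.4)/154.7)*100 = 4.0724 %


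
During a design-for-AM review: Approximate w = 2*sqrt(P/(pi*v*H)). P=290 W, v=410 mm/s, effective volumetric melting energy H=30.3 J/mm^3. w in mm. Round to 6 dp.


w = 2*sqrt(290/(pi*410*30.3)) = 0.172401 mm


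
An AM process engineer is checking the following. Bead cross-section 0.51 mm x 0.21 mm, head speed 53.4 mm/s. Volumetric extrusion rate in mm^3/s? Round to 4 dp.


Rate = 0.51 * 0.21 * 53.4 = 5.7191 mm^3/s


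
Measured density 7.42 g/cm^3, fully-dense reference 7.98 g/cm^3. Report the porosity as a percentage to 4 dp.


Porosity = (1-7.42/7.98)*100 = 7.0175 %


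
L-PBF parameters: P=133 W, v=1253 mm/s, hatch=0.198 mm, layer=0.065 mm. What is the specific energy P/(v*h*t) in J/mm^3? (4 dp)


Build rate = 1253 * 0.198 * 0.065 = 16.12611 mm^3/s
SE = 133 / 16.12611 = 8.2475 J/mm^3


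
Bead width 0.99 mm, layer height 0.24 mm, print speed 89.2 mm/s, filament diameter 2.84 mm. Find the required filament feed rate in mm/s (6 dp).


Q = 0.99 * 0.24 * 89.2 = 21.19392 mm^3/s
A_fil = pi*(2.84/2)^2 = 6.33470743 mm^2
v_feed = 21.19392 / 6.33470743 = 3.345683 mm/s


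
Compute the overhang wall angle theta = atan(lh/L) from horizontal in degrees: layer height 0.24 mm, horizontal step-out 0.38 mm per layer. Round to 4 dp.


angle = atan(0.24/0.38) = 32.2756 degrees


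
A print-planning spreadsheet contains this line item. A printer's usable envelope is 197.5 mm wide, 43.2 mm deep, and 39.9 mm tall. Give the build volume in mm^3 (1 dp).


V = 197.5 * 43.2 * 39.9 = 340426.8 mm^3


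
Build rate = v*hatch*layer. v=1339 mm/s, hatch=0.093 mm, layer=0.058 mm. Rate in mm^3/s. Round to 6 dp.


Rate = 1339 * 0.093 * 0.058 = 7.222566 mm^3/s


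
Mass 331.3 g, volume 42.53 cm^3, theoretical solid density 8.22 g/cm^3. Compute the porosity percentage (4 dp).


rho_part = 331.3 / 42.53 = 7.78979544 g/cm^3
Porosity = (1 - 7.78979544/8.22)*100 = 5.2336 %


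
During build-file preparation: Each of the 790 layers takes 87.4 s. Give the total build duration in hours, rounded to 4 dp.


t = 790 * 87.4 / 3600 = 19.1794 hrs


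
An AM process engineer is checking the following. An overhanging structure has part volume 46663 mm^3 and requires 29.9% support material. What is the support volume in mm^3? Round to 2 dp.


V_support = 46663 * 0.299 = 13952.24 mm^3


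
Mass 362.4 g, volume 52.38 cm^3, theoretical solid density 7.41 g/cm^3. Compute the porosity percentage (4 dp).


rho_part = 362.4 / 52.38 = 6.91867125 g/cm^3
Porosity = (1 - 6.91867125/7.41)*100 = 6.6306 %


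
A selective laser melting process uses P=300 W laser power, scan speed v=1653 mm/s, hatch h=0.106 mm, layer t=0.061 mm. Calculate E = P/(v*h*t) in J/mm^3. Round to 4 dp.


E = 300 / (1653*0.106*0.061) = 28.0681 J/mm^3


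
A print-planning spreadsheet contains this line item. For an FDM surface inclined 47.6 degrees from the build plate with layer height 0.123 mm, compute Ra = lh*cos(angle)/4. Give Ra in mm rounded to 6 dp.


Ra = 0.123 * cos(47.6) / 4 = 0.020735 mm


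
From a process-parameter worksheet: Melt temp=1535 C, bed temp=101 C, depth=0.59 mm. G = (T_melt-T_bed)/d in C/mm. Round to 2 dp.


G = (1535-101)/0.59 = 2430.51 C/mm


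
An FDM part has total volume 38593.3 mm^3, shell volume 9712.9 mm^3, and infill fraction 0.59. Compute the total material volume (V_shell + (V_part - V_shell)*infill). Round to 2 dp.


V_infill = (38593.3 - 9712.9) * 0.59 = 17039.44
V_total = 9712.9 + 17039.44 = 26752.34 mm^3


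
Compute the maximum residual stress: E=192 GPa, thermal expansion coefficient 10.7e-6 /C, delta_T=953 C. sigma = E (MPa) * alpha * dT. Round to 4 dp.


sigma = 192*1000 * 10.7e-6 * 953 = 1957.8432 MPa


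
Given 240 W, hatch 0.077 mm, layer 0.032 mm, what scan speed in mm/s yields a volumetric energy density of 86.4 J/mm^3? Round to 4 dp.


v = 240 / (86.4*0.077*0.032) = 1127.3449 mm/s


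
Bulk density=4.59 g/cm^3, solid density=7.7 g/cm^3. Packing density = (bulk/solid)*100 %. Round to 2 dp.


Packing = (4.59/7.7)*100 = 59.61 %


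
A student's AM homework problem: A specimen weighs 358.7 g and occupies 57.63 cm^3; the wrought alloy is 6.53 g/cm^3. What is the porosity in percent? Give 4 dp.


rho_part = 358.7 / 57.63 = 6.22418879 g/cm^3
Porosity = (1 - 6.22418879/6.53)*100 = 4.6832 %


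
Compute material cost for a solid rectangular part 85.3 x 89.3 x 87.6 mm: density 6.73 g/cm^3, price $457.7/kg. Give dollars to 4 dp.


V = 85.3 * 89.3 * 87.6 = 667274.604 mm^3 = 667.274604 cm^3
Mass = 667.274604 * 6.73 / 1000 = 4.49075808 kg
Cost = 4.49075808 * 457.7 = 2055.42 $


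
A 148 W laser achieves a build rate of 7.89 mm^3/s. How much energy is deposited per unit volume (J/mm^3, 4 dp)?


SE = 148 / 7.89 = 18.7579 J/mm^3


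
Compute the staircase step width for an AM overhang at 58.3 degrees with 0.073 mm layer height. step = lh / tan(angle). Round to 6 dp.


step = 0.073 / tan(58.3) = 0.045086 mm


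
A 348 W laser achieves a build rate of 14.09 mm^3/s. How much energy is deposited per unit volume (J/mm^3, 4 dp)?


SE = 348 / 14.09 = 24.6984 J/mm^3


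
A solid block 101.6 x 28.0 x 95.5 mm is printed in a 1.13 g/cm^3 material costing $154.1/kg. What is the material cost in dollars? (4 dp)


V = 101.6 * 28.0 * 95.5 = 271678.4 mm^3 = 271.6784 cm^3
Mass = 271.6784 * 1.13 / 1000 = 0.30699659 kg
Cost = 0.30699659 * 154.1 = 47.3082 $


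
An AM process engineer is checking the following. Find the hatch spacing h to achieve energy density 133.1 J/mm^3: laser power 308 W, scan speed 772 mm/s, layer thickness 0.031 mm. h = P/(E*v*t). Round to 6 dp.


h = 308 / (133.1*772*0.031) = 0.096693 mm


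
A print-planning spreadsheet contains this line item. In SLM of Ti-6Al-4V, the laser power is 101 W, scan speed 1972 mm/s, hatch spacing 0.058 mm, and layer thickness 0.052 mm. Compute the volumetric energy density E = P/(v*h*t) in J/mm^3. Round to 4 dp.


E = 101 / (1972*0.058*0.052) = 16.9818 J/mm^3


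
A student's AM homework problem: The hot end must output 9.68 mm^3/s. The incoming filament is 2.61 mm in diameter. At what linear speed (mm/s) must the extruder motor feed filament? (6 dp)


A = pi*(2.61/2)^2 = 5.350211
v = 9.68 / 5.350211 = 1.809274 mm/s


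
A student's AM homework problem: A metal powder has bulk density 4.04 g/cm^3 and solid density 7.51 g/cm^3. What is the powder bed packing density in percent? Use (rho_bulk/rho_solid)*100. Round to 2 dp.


Packing = (4.04/7.51)*100 = 53.79 %


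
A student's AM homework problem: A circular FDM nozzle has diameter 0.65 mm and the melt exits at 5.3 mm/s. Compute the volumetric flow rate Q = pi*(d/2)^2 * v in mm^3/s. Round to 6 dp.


A = pi*(0.65/2)^2 = 0.33183072 mm^2
Q = 0.33183072 * 5.3 = 1.758703 mm^3/s


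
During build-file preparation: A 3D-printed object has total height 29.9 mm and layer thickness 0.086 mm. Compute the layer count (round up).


Layers = ceil(29.9/0.086) = 348


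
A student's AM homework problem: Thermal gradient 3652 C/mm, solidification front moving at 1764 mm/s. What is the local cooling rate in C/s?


CR = 3652 * 1764 = 6442128 C/s


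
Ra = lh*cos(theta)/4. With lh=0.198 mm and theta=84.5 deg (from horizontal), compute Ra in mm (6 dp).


Ra = 0.198 * cos(84.5) / 4 = 0.004744 mm


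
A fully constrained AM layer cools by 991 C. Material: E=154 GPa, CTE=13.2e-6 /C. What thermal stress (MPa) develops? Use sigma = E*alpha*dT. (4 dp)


sigma = 154*1000 * 13.2e-6 * 991 = 2014.5048 MPa


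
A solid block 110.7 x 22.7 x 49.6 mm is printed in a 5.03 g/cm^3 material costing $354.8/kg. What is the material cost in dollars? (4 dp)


V = 110.7 * 22.7 * 49.6 = 124639.344 mm^3 = 124.639344 cm^3
Mass = 124.639344 * 5.03 / 1000 = 0.6269359 kg
Cost = 0.6269359 * 354.8 = 222.4369 $


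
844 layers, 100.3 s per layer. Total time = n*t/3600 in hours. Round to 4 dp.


t = 844 * 100.3 / 3600 = 23.5148 hrs


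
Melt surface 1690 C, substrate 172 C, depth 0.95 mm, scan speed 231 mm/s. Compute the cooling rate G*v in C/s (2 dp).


G = (1690-172)/0.95 = 1597.89473684 C/mm
CR = 1597.89473684 * 231 = 369113.68 C/s


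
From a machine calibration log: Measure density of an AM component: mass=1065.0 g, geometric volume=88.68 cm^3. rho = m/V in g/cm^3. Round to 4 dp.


rho = 1065.0 / 88.68 = 12.0095 g/cm^3


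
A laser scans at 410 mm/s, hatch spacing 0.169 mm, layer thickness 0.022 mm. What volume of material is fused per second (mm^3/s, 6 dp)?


Rate = 410 * 0.169 * 0.022 = 1.52438 mm^3/s


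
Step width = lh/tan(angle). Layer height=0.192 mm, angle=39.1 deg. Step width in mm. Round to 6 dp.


step = 0.192 / tan(39.1) = 0.236256 mm


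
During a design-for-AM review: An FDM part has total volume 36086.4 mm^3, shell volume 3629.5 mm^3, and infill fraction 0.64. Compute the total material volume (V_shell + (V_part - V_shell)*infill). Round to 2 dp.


V_infill = (36086.4 - 3629.5) * 0.64 = 20772.42
V_total = 3629.5 + 20772.42 = 24401.92 mm^3


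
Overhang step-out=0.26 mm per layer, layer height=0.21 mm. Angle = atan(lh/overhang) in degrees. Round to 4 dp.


angle = atan(0.21/0.26) = 38.9275 degrees


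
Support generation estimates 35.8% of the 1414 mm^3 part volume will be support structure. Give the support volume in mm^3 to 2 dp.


V_support = 1414 * 0.358 = 506.21 mm^3


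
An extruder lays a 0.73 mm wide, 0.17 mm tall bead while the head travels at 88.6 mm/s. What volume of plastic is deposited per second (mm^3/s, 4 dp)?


Rate = 0.73 * 0.17 * 88.6 = 10.9953 mm^3/s


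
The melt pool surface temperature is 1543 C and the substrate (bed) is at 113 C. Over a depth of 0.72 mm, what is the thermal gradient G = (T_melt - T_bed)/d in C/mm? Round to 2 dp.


G = (1543-113)/0.72 = 1986.11 C/mm


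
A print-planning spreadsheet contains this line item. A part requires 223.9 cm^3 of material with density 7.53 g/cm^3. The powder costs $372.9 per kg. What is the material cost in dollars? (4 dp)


Mass = 223.9*7.53/1000 = 1.685967 kg
Cost = 1.685967 * 372.9 = 628.6971 $


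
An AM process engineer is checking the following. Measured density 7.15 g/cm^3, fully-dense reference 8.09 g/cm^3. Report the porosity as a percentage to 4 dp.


Porosity = (1-7.15/8.09)*100 = 11.6193 %


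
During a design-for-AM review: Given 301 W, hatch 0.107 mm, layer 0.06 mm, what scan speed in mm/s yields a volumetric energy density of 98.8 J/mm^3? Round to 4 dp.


v = 301 / (98.8*0.107*0.06) = 474.5419 mm/s


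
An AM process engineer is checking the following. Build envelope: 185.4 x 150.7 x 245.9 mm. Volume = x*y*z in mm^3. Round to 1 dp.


V = 185.4 * 150.7 * 245.9 = 6870391.9 mm^3


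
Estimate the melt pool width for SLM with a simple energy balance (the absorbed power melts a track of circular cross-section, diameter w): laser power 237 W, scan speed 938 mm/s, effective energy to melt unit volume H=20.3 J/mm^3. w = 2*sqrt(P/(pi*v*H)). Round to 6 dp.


w = 2*sqrt(237/(pi*938*20.3)) = 0.125887 mm


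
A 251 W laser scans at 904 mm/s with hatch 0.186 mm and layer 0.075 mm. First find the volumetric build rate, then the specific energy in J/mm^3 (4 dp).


Build rate = 904 * 0.186 * 0.075 = 12.6108 mm^3/s
SE = 251 / 12.6108 = 19.9036 J/mm^3


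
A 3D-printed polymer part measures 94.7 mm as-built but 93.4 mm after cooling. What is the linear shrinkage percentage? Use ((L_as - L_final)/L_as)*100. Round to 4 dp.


Shrinkage = ((94.7-93.4)/94.7)*100 = 1.3728 %


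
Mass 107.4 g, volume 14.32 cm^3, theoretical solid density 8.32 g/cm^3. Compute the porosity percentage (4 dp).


rho_part = 107.4 / 14.32 = 7.5 g/cm^3
Porosity = (1 - 7.5/8.32)*100 = 9.8558 %


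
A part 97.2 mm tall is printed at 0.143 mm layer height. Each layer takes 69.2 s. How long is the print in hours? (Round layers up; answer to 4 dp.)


Layers = ceil(97.2/0.143) = 680
t = 680 * 69.2 / 3600 = 13.0711 hrs


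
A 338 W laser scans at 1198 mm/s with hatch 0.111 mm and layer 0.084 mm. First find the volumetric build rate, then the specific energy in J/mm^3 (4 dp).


Build rate = 1198 * 0.111 * 0.084 = 11.170152 mm^3/s
SE = 338 / 11.170152 = 30.2592 J/mm^3


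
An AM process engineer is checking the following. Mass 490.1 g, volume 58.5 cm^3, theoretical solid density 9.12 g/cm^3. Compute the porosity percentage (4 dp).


rho_part = 490.1 / 58.5 = 8.37777778 g/cm^3
Porosity = (1 - 8.37777778/9.12)*100 = 8.1384 %


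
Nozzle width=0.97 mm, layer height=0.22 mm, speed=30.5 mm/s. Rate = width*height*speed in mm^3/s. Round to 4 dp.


Rate = 0.97 * 0.22 * 30.5 = 6.5087 mm^3/s


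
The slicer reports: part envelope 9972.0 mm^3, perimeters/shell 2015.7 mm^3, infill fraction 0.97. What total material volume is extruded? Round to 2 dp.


V_infill = (9972.0 - 2015.7) * 0.97 = 7717.61
V_total = 2015.7 + 7717.61 = 9733.31 mm^3


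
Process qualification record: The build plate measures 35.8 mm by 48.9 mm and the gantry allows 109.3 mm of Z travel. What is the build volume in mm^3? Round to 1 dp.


V = 35.8 * 48.9 * 109.3 = 191342.8 mm^3


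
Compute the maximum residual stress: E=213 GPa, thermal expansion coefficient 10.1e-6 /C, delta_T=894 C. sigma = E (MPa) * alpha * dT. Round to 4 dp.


sigma = 213*1000 * 10.1e-6 * 894 = 1923.2622 MPa


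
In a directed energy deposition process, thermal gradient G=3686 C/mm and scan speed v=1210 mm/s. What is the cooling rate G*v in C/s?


CR = 3686 * 1210 = 4460060 C/s


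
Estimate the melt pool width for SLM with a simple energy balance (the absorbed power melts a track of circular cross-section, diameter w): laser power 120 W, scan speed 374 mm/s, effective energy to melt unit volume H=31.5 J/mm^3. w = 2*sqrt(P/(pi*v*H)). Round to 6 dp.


w = 2*sqrt(120/(pi*374*31.5)) = 0.113882 mm


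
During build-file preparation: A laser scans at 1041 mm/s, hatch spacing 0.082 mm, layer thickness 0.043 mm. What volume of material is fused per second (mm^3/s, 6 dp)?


Rate = 1041 * 0.082 * 0.043 = 3.670566 mm^3/s


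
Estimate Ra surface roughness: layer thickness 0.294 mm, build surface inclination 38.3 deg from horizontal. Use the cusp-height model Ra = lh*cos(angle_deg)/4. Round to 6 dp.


Ra = 0.294 * cos(38.3) / 4 = 0.057681 mm


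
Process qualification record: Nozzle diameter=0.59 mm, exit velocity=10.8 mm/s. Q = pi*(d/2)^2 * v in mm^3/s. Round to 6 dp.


A = pi*(0.59/2)^2 = 0.2733971 mm^2
Q = 0.2733971 * 10.8 = 2.952689 mm^3/s


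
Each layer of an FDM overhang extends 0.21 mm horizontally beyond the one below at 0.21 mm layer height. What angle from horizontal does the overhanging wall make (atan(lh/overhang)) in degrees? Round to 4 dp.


angle = atan(0.21/0.21) = 45.0 degrees


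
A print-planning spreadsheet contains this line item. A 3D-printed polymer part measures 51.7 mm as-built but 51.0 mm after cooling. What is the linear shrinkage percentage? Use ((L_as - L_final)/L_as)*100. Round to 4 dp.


Shrinkage = ((51.7-51.0)/51.7)*100 = 1.354 %


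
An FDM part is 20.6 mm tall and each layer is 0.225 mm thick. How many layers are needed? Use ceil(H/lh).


Layers = ceil(20.6/0.225) = 92


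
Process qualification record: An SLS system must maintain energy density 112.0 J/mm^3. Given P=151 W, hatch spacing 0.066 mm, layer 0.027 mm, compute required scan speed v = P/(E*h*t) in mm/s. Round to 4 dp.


v = 151 / (112.0*0.066*0.027) = 756.5737 mm/s


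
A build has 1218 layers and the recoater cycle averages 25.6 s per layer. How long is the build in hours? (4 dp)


t = 1218 * 25.6 / 3600 = 8.6613 hrs


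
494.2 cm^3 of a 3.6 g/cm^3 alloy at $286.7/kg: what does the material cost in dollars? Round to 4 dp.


Mass = 494.2*3.6/1000 = 1.77912 kg
Cost = 1.77912 * 286.7 = 510.0737 $


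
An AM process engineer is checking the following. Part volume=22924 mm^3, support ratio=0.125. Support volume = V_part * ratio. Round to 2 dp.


V_support = 22924 * 0.125 = 2865.5 mm^3


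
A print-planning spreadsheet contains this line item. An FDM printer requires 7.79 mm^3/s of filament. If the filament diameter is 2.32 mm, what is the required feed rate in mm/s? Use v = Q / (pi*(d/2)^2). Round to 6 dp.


A = pi*(2.32/2)^2 = 4.227327
v = 7.79 / 4.227327 = 1.842772 mm/s


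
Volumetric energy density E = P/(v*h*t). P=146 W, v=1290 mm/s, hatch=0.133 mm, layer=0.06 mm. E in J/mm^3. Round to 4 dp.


E = 146 / (1290*0.133*0.06) = 14.1827 J/mm^3


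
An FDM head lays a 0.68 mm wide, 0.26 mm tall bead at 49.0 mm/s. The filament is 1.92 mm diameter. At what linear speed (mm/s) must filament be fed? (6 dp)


Q = 0.68 * 0.26 * 49.0 = 8.6632 mm^3/s
A_fil = pi*(1.92/2)^2 = 2.89529179 mm^2
v_feed = 8.6632 / 2.89529179 = 2.992168 mm/s


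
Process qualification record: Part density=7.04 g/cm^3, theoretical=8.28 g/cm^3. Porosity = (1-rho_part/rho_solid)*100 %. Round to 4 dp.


Porosity = (1-7.04/8.28)*100 = 14.9758 %


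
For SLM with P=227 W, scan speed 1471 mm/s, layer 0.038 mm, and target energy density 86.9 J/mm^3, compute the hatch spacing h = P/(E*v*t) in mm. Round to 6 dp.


h = 227 / (86.9*1471*0.038) = 0.046732 mm


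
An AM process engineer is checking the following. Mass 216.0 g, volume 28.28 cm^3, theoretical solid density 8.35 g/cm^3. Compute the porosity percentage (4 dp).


rho_part = 216.0 / 28.28 = 7.63790665 g/cm^3
Porosity = (1 - 7.63790665/8.35)*100 = 8.5281 %


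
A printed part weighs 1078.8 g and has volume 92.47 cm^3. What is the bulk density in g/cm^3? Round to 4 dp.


rho = 1078.8 / 92.47 = 11.6665 g/cm^3


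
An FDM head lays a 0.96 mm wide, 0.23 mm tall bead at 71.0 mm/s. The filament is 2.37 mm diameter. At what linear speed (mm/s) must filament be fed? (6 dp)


Q = 0.96 * 0.23 * 71.0 = 15.6768 mm^3/s
A_fil = pi*(2.37/2)^2 = 4.41150294 mm^2
v_feed = 15.6768 / 4.41150294 = 3.553619 mm/s


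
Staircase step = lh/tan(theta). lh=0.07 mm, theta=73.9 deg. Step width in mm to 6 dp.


step = 0.07 / tan(73.9) = 0.020204 mm


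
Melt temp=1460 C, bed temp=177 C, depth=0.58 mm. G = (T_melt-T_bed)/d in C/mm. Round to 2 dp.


G = (1460-177)/0.58 = 2212.07 C/mm


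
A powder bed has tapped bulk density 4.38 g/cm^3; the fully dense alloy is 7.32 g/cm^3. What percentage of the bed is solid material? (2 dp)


Packing = (4.38/7.32)*100 = 59.84 %


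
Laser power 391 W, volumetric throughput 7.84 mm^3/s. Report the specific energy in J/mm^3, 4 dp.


SE = 391 / 7.84 = 49.8724 J/mm^3


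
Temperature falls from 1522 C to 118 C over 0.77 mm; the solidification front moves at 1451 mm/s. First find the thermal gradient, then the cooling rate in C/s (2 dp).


G = (1522-118)/0.77 = 1823.37662338 C/mm
CR = 1823.37662338 * 1451 = 2645719.48 C/s


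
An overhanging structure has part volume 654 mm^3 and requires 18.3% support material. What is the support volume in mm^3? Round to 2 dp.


V_support = 654 * 0.183 = 119.68 mm^3


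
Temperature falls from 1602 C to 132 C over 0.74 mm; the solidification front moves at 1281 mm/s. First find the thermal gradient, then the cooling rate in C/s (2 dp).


G = (1602-132)/0.74 = 1986.48648649 C/mm
CR = 1986.48648649 * 1281 = 2544689.19 C/s


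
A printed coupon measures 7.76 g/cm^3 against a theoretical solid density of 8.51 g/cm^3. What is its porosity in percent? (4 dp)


Porosity = (1-7.76/8.51)*100 = 8.8132 %


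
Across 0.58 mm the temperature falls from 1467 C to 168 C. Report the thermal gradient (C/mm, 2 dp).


G = (1467-168)/0.58 = 2239.66 C/mm


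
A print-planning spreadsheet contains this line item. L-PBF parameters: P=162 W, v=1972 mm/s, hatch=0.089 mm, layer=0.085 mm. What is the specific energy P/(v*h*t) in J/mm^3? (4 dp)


Build rate = 1972 * 0.089 * 0.085 = 14.91818 mm^3/s
SE = 162 / 14.91818 = 10.8592 J/mm^3


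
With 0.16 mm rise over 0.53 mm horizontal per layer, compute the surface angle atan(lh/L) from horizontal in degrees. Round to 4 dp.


angle = atan(0.16/0.53) = 16.7984 degrees


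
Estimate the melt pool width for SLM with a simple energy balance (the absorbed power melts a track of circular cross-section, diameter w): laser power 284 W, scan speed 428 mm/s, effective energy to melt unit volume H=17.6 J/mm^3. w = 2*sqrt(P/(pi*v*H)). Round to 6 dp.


w = 2*sqrt(284/(pi*428*17.6)) = 0.219097 mm


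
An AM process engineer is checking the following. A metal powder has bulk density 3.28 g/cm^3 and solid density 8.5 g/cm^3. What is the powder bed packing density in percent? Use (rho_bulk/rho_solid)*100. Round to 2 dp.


Packing = (3.28/8.5)*100 = 38.59 %


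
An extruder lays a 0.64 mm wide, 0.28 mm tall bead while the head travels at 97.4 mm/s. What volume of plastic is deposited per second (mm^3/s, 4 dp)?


Rate = 0.64 * 0.28 * 97.4 = 17.4541 mm^3/s


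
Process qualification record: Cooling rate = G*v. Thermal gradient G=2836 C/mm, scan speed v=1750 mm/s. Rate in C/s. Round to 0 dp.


CR = 2836 * 1750 = 4963000 C/s


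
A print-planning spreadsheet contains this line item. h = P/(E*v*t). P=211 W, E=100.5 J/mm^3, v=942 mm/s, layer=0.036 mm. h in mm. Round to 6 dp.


h = 211 / (100.5*942*0.036) = 0.06191 mm


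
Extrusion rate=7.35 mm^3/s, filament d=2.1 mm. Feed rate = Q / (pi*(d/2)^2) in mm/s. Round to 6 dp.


A = pi*(2.1/2)^2 = 3.463606
v = 7.35 / 3.463606 = 2.122066 mm/s


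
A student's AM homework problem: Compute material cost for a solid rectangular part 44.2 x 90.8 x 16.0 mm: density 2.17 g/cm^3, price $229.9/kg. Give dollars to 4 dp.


V = 44.2 * 90.8 * 16.0 = 64213.76 mm^3 = 64.21376 cm^3
Mass = 64.21376 * 2.17 / 1000 = 0.13934386 kg
Cost = 0.13934386 * 229.9 = 32.0352 $


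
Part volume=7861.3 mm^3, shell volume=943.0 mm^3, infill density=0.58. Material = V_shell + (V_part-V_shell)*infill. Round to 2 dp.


V_infill = (7861.3 - 943.0) * 0.58 = 4012.61
V_total = 943.0 + 4012.61 = 4955.61 mm^3


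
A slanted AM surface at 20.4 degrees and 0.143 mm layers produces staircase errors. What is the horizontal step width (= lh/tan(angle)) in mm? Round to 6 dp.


step = 0.143 / tan(20.4) = 0.384515 mm


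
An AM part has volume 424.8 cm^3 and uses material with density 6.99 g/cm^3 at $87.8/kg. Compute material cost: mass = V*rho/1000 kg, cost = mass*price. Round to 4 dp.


Mass = 424.8*6.99/1000 = 2.969352 kg
Cost = 2.969352 * 87.8 = 260.7091 $
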